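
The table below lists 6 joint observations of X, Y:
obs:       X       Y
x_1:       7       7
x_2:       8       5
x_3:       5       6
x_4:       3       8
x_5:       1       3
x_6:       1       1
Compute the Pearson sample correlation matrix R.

Step 1 — column means:
  mean(X) = (7 + 8 + 5 + 3 + 1 + 1) / 6 = 25/6 = 4.1667
  mean(Y) = (7 + 5 + 6 + 8 + 3 + 1) / 6 = 30/6 = 5

Step 2 — sample variances and covariances s[i,j] = (1/(n-1)) · Σ_k (x_{k,i} - mean_i) · (x_{k,j} - mean_j), with n-1 = 5:
  s[X,X] = ((2.8333)·(2.8333) + (3.8333)·(3.8333) + (0.8333)·(0.8333) + (-1.1667)·(-1.1667) + (-3.1667)·(-3.1667) + (-3.1667)·(-3.1667)) / 5 = 44.8333/5 = 8.9667
  s[X,Y] = ((2.8333)·(2) + (3.8333)·(0) + (0.8333)·(1) + (-1.1667)·(3) + (-3.1667)·(-2) + (-3.1667)·(-4)) / 5 = 22/5 = 4.4
  s[Y,Y] = ((2)·(2) + (0)·(0) + (1)·(1) + (3)·(3) + (-2)·(-2) + (-4)·(-4)) / 5 = 34/5 = 6.8
  Sample standard deviations s_i = √(s[i,i]):
  s(X) = √(8.9667) = 2.9944
  s(Y) = √(6.8) = 2.6077

Step 3 — r_{ij} = s_{ij} / (s_i · s_j):
  r[X,X] = 1 (diagonal).
  r[X,Y] = 4.4 / (2.9944 · 2.6077) = 4.4 / 7.8085 = 0.5635
  r[Y,Y] = 1 (diagonal).

R is symmetric with unit diagonal. Assembling:

R = [[1, 0.5635],
 [0.5635, 1]]


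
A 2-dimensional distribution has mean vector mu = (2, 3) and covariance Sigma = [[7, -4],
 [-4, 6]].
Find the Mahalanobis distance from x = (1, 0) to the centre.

Step 1 — centre the observation: (x - mu) = (-1, -3).

Step 2 — invert Sigma. det(Sigma) = 7·6 - (-4)² = 26.
  Sigma^{-1} = (1/det) · [[d, -b], [-b, a]] = [[0.2308, 0.1538],
 [0.1538, 0.2692]].

Step 3 — form the quadratic (x - mu)^T · Sigma^{-1} · (x - mu):
  Sigma^{-1} · (x - mu) = (-0.6923, -0.9615).
  (x - mu)^T · [Sigma^{-1} · (x - mu)] = (-1)·(-0.6923) + (-3)·(-0.9615) = 3.5769.

Step 4 — take square root: d = √(3.5769) ≈ 1.8913.

d(x, mu) = √(3.5769) ≈ 1.8913


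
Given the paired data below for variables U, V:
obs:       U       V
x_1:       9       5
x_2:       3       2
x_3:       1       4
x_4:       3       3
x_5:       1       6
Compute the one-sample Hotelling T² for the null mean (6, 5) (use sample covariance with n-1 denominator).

Step 1 — sample mean vector:
  mean(U) = (9 + 3 + 1 + 3 + 1) / 5 = 17/5 = 3.4
  mean(V) = (5 + 2 + 4 + 3 + 6) / 5 = 20/5 = 4
  x̄ = (3.4, 4),  deviation x̄ - mu_0 = (3.4, 4) - (6, 5) = (-2.6, -1).

Step 2 — sample covariance matrix, S[i,j] = (1/(n-1)) · Σ_k (x_{k,i} - mean_i) · (x_{k,j} - mean_j), divisor n-1 = 4:
  S[U,U] = ((5.6)·(5.6) + (-0.4)·(-0.4) + (-2.4)·(-2.4) + (-0.4)·(-0.4) + (-2.4)·(-2.4)) / 4 = 43.2/4 = 10.8
  S[U,V] = ((5.6)·(1) + (-0.4)·(-2) + (-2.4)·(0) + (-0.4)·(-1) + (-2.4)·(2)) / 4 = 2/4 = 0.5
  S[V,V] = ((1)·(1) + (-2)·(-2) + (0)·(0) + (-1)·(-1) + (2)·(2)) / 4 = 10/4 = 2.5
  S = [[10.8, 0.5],
 [0.5, 2.5]].

Step 3 — invert S. det(S) = 10.8·2.5 - (0.5)² = 26.75.
  S^{-1} = (1/det) · [[d, -b], [-b, a]] = [[0.0935, -0.0187],
 [-0.0187, 0.4037]].

Step 4 — quadratic form (x̄ - mu_0)^T · S^{-1} · (x̄ - mu_0):
  S^{-1} · (x̄ - mu_0) = (-0.2243, -0.3551),
  (x̄ - mu_0)^T · [...] = (-2.6)·(-0.2243) + (-1)·(-0.3551) = 0.9383.

Step 5 — scale by n: T² = 5 · 0.9383 = 4.6916.

T² ≈ 4.6916


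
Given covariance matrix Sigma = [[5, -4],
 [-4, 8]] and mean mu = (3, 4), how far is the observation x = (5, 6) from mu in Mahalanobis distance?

Step 1 — centre the observation: (x - mu) = (2, 2).

Step 2 — invert Sigma. det(Sigma) = 5·8 - (-4)² = 24.
  Sigma^{-1} = (1/det) · [[d, -b], [-b, a]] = [[0.3333, 0.1667],
 [0.1667, 0.2083]].

Step 3 — form the quadratic (x - mu)^T · Sigma^{-1} · (x - mu):
  Sigma^{-1} · (x - mu) = (1, 0.75).
  (x - mu)^T · [Sigma^{-1} · (x - mu)] = (2)·(1) + (2)·(0.75) = 3.5.

Step 4 — take square root: d = √(3.5) ≈ 1.8708.

d(x, mu) = √(3.5) ≈ 1.8708


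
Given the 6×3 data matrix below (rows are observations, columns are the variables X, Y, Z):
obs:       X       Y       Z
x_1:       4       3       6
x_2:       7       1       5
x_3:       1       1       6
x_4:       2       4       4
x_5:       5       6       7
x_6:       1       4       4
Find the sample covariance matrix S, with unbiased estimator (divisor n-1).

Step 1 — column means:
  mean(X) = (4 + 7 + 1 + 2 + 5 + 1) / 6 = 20/6 = 3.3333
  mean(Y) = (3 + 1 + 1 + 4 + 6 + 4) / 6 = 19/6 = 3.1667
  mean(Z) = (6 + 5 + 6 + 4 + 7 + 4) / 6 = 32/6 = 5.3333

Step 2 — sample covariance S[i,j] = (1/(n-1)) · Σ_k (x_{k,i} - mean_i) · (x_{k,j} - mean_j), with n-1 = 5.
  S[X,X] = ((0.6667)·(0.6667) + (3.6667)·(3.6667) + (-2.3333)·(-2.3333) + (-1.3333)·(-1.3333) + (1.6667)·(1.6667) + (-2.3333)·(-2.3333)) / 5 = 29.3333/5 = 5.8667
  S[X,Y] = ((0.6667)·(-0.1667) + (3.6667)·(-2.1667) + (-2.3333)·(-2.1667) + (-1.3333)·(0.8333) + (1.6667)·(2.8333) + (-2.3333)·(0.8333)) / 5 = -1.3333/5 = -0.2667
  S[X,Z] = ((0.6667)·(0.6667) + (3.6667)·(-0.3333) + (-2.3333)·(0.6667) + (-1.3333)·(-1.3333) + (1.6667)·(1.6667) + (-2.3333)·(-1.3333)) / 5 = 5.3333/5 = 1.0667
  S[Y,Y] = ((-0.1667)·(-0.1667) + (-2.1667)·(-2.1667) + (-2.1667)·(-2.1667) + (0.8333)·(0.8333) + (2.8333)·(2.8333) + (0.8333)·(0.8333)) / 5 = 18.8333/5 = 3.7667
  S[Y,Z] = ((-0.1667)·(0.6667) + (-2.1667)·(-0.3333) + (-2.1667)·(0.6667) + (0.8333)·(-1.3333) + (2.8333)·(1.6667) + (0.8333)·(-1.3333)) / 5 = 1.6667/5 = 0.3333
  S[Z,Z] = ((0.6667)·(0.6667) + (-0.3333)·(-0.3333) + (0.6667)·(0.6667) + (-1.3333)·(-1.3333) + (1.6667)·(1.6667) + (-1.3333)·(-1.3333)) / 5 = 7.3333/5 = 1.4667

S is symmetric (S[j,i] = S[i,j]). Assembling:

S = [[5.8667, -0.2667, 1.0667],
 [-0.2667, 3.7667, 0.3333],
 [1.0667, 0.3333, 1.4667]]


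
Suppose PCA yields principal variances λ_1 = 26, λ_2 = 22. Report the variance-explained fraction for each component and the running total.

Step 1 — total variance = trace(Sigma) = Σ λ_i = 26 + 22 = 48.

Step 2 — fraction explained by component i = λ_i / Σ λ:
  PC1: 26/48 = 0.5417
  PC2: 22/48 = 0.4583

Step 3 — cumulative fraction after k components = (λ_1 + ... + λ_k) / Σ λ:
  k = 1: 26/48 = 0.5417
  k = 2: (26 + 22)/48 = 48/48 = 1

Summary (fraction, with percent):

explained: PC1 0.5417 (54.17%), PC2 0.4583 (45.83%);  cumulative: 0.5417, 1


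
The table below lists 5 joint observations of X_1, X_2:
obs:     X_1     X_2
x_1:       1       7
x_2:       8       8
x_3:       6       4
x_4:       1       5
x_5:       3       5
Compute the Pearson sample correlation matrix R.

Step 1 — column means:
  mean(X_1) = (1 + 8 + 6 + 1 + 3) / 5 = 19/5 = 3.8
  mean(X_2) = (7 + 8 + 4 + 5 + 5) / 5 = 29/5 = 5.8

Step 2 — sample variances and covariances s[i,j] = (1/(n-1)) · Σ_k (x_{k,i} - mean_i) · (x_{k,j} - mean_j), with n-1 = 4:
  s[X_1,X_1] = ((-2.8)·(-2.8) + (4.2)·(4.2) + (2.2)·(2.2) + (-2.8)·(-2.8) + (-0.8)·(-0.8)) / 4 = 38.8/4 = 9.7
  s[X_1,X_2] = ((-2.8)·(1.2) + (4.2)·(2.2) + (2.2)·(-1.8) + (-2.8)·(-0.8) + (-0.8)·(-0.8)) / 4 = 4.8/4 = 1.2
  s[X_2,X_2] = ((1.2)·(1.2) + (2.2)·(2.2) + (-1.8)·(-1.8) + (-0.8)·(-0.8) + (-0.8)·(-0.8)) / 4 = 10.8/4 = 2.7
  Sample standard deviations s_i = √(s[i,i]):
  s(X_1) = √(9.7) = 3.1145
  s(X_2) = √(2.7) = 1.6432

Step 3 — r_{ij} = s_{ij} / (s_i · s_j):
  r[X_1,X_1] = 1 (diagonal).
  r[X_1,X_2] = 1.2 / (3.1145 · 1.6432) = 1.2 / 5.1176 = 0.2345
  r[X_2,X_2] = 1 (diagonal).

R is symmetric with unit diagonal. Assembling:

R = [[1, 0.2345],
 [0.2345, 1]]


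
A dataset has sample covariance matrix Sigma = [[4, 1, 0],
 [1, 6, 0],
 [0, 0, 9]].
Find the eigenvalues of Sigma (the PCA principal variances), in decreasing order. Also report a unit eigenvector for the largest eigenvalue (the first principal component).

Step 1 — characteristic polynomial p(λ) = det(λI - Sigma) = λ³ - tr·λ² + c_1·λ - det, where tr = trace, c_1 = sum of the principal 2×2 minors, det = det(Sigma):
  tr = 4 + 6 + 9 = 19,
  c_1 = (4·6 - (1)²) + (4·9 - (0)²) + (6·9 - (0)²) = 23 + 36 + 54 = 113,
  det = 4·(6·9 - (0)²) - (1)·((1)·9 - (0)·(0)) + (0)·((1)·(0) - 6·(0)) = 4·(54) - (1)·(9) + (0)·(0) = 207.
  So p(λ) = λ³ - 19λ² + 113λ - 207.
Step 2 — look for an integer root (rational root theorem: any rational root is an integer divisor of 207). Testing λ = 9:
  p(9) = 729 - 1539 + 1017 - 207 = 0  ✓
  Dividing out (λ - 9): p(λ) = (λ - 9)(λ² - 10λ + 23).
Step 3 — remaining eigenvalues from the quadratic λ² - 10λ + 23 = 0:
  Δ = 10² - 4·23 = 100 - 92 = 8,  λ = (10 ± √8)/2 = (10 ± 2.8284)/2 ≈ 6.4142 or 3.5858.
  Sorted: λ_1 = 9,  λ_2 = 6.4142,  λ_3 = 3.5858  (check: sum = 19 = tr ✓).

Step 4 — unit eigenvector for λ_1 = 9: v spans the null space of (Sigma - λ_1 I), whose rows are
  r_1 = (-5, 1, 0),  r_2 = (1, -3, 0),  r_3 = (0, 0, 0).
  v is orthogonal to every row, so take v ∝ r_1 × r_2 = ((1)·(0) - (0)·(-3), (0)·(1) - (-5)·(0), (-5)·(-3) - (1)·(1)) = (0, 0, 14).
  Rescale (divide by 14): u = (0, 0, 1).
  ||u|| = √((0)² + (0)² + (1)²) = √(1) = 1,  v_1 = u/||u|| ≈ (0, 0, 1) (||v_1|| = 1).

λ_1 = 9,  λ_2 = 6.4142,  λ_3 = 3.5858;  v_1 ≈ (0, 0, 1)


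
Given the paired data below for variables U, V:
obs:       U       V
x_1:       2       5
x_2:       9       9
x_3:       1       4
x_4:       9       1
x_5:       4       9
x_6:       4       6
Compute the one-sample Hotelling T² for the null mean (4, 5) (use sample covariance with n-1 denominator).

Step 1 — sample mean vector:
  mean(U) = (2 + 9 + 1 + 9 + 4 + 4) / 6 = 29/6 = 4.8333
  mean(V) = (5 + 9 + 4 + 1 + 9 + 6) / 6 = 34/6 = 5.6667
  x̄ = (4.8333, 5.6667),  deviation x̄ - mu_0 = (4.8333, 5.6667) - (4, 5) = (0.8333, 0.6667).

Step 2 — sample covariance matrix, S[i,j] = (1/(n-1)) · Σ_k (x_{k,i} - mean_i) · (x_{k,j} - mean_j), divisor n-1 = 5:
  S[U,U] = ((-2.8333)·(-2.8333) + (4.1667)·(4.1667) + (-3.8333)·(-3.8333) + (4.1667)·(4.1667) + (-0.8333)·(-0.8333) + (-0.8333)·(-0.8333)) / 5 = 58.8333/5 = 11.7667
  S[U,V] = ((-2.8333)·(-0.6667) + (4.1667)·(3.3333) + (-3.8333)·(-1.6667) + (4.1667)·(-4.6667) + (-0.8333)·(3.3333) + (-0.8333)·(0.3333)) / 5 = -0.3333/5 = -0.0667
  S[V,V] = ((-0.6667)·(-0.6667) + (3.3333)·(3.3333) + (-1.6667)·(-1.6667) + (-4.6667)·(-4.6667) + (3.3333)·(3.3333) + (0.3333)·(0.3333)) / 5 = 47.3333/5 = 9.4667
  S = [[11.7667, -0.0667],
 [-0.0667, 9.4667]].

Step 3 — invert S. det(S) = 11.7667·9.4667 - (-0.0667)² = 111.3867.
  S^{-1} = (1/det) · [[d, -b], [-b, a]] = [[0.085, 0.0006],
 [0.0006, 0.1056]].

Step 4 — quadratic form (x̄ - mu_0)^T · S^{-1} · (x̄ - mu_0):
  S^{-1} · (x̄ - mu_0) = (0.0712, 0.0709),
  (x̄ - mu_0)^T · [...] = (0.8333)·(0.0712) + (0.6667)·(0.0709) = 0.1066.

Step 5 — scale by n: T² = 6 · 0.1066 = 0.6398.

T² ≈ 0.6398


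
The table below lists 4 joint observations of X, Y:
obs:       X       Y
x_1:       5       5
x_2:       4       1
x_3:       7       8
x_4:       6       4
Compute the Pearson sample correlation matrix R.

Step 1 — column means:
  mean(X) = (5 + 4 + 7 + 6) / 4 = 22/4 = 5.5
  mean(Y) = (5 + 1 + 8 + 4) / 4 = 18/4 = 4.5

Step 2 — sample variances and covariances s[i,j] = (1/(n-1)) · Σ_k (x_{k,i} - mean_i) · (x_{k,j} - mean_j), with n-1 = 3:
  s[X,X] = ((-0.5)·(-0.5) + (-1.5)·(-1.5) + (1.5)·(1.5) + (0.5)·(0.5)) / 3 = 5/3 = 1.6667
  s[X,Y] = ((-0.5)·(0.5) + (-1.5)·(-3.5) + (1.5)·(3.5) + (0.5)·(-0.5)) / 3 = 10/3 = 3.3333
  s[Y,Y] = ((0.5)·(0.5) + (-3.5)·(-3.5) + (3.5)·(3.5) + (-0.5)·(-0.5)) / 3 = 25/3 = 8.3333
  Sample standard deviations s_i = √(s[i,i]):
  s(X) = √(1.6667) = 1.291
  s(Y) = √(8.3333) = 2.8868

Step 3 — r_{ij} = s_{ij} / (s_i · s_j):
  r[X,X] = 1 (diagonal).
  r[X,Y] = 3.3333 / (1.291 · 2.8868) = 3.3333 / 3.7268 = 0.8944
  r[Y,Y] = 1 (diagonal).

R is symmetric with unit diagonal. Assembling:

R = [[1, 0.8944],
 [0.8944, 1]]


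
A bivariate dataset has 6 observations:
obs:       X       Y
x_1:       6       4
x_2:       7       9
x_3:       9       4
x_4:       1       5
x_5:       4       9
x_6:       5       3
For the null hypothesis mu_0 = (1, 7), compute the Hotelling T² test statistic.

Step 1 — sample mean vector:
  mean(X) = (6 + 7 + 9 + 1 + 4 + 5) / 6 = 32/6 = 5.3333
  mean(Y) = (4 + 9 + 4 + 5 + 9 + 3) / 6 = 34/6 = 5.6667
  x̄ = (5.3333, 5.6667),  deviation x̄ - mu_0 = (5.3333, 5.6667) - (1, 7) = (4.3333, -1.3333).

Step 2 — sample covariance matrix, S[i,j] = (1/(n-1)) · Σ_k (x_{k,i} - mean_i) · (x_{k,j} - mean_j), divisor n-1 = 5:
  S[X,X] = ((0.6667)·(0.6667) + (1.6667)·(1.6667) + (3.6667)·(3.6667) + (-4.3333)·(-4.3333) + (-1.3333)·(-1.3333) + (-0.3333)·(-0.3333)) / 5 = 37.3333/5 = 7.4667
  S[X,Y] = ((0.6667)·(-1.6667) + (1.6667)·(3.3333) + (3.6667)·(-1.6667) + (-4.3333)·(-0.6667) + (-1.3333)·(3.3333) + (-0.3333)·(-2.6667)) / 5 = -2.3333/5 = -0.4667
  S[Y,Y] = ((-1.6667)·(-1.6667) + (3.3333)·(3.3333) + (-1.6667)·(-1.6667) + (-0.6667)·(-0.6667) + (3.3333)·(3.3333) + (-2.6667)·(-2.6667)) / 5 = 35.3333/5 = 7.0667
  S = [[7.4667, -0.4667],
 [-0.4667, 7.0667]].

Step 3 — invert S. det(S) = 7.4667·7.0667 - (-0.4667)² = 52.5467.
  S^{-1} = (1/det) · [[d, -b], [-b, a]] = [[0.1345, 0.0089],
 [0.0089, 0.1421]].

Step 4 — quadratic form (x̄ - mu_0)^T · S^{-1} · (x̄ - mu_0):
  S^{-1} · (x̄ - mu_0) = (0.5709, -0.151),
  (x̄ - mu_0)^T · [...] = (4.3333)·(0.5709) + (-1.3333)·(-0.151) = 2.6753.

Step 5 — scale by n: T² = 6 · 2.6753 = 16.0518.

T² ≈ 16.0518


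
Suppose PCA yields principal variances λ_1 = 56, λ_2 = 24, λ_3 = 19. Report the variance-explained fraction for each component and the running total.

Step 1 — total variance = trace(Sigma) = Σ λ_i = 56 + 24 + 19 = 99.

Step 2 — fraction explained by component i = λ_i / Σ λ:
  PC1: 56/99 = 0.5657
  PC2: 24/99 = 0.2424
  PC3: 19/99 = 0.1919

Step 3 — cumulative fraction after k components = (λ_1 + ... + λ_k) / Σ λ:
  k = 1: 56/99 = 0.5657
  k = 2: (56 + 24)/99 = 80/99 = 0.8081
  k = 3: (56 + 24 + 19)/99 = 99/99 = 1

Summary (fraction, with percent):

explained: PC1 0.5657 (56.57%), PC2 0.2424 (24.24%), PC3 0.1919 (19.19%);  cumulative: 0.5657, 0.8081, 1


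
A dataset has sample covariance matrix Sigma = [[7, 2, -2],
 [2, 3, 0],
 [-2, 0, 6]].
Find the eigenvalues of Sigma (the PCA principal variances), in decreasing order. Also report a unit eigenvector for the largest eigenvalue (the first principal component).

Step 1 — characteristic polynomial p(λ) = det(λI - Sigma) = λ³ - tr·λ² + c_1·λ - det, where tr = trace, c_1 = sum of the principal 2×2 minors, det = det(Sigma):
  tr = 7 + 3 + 6 = 16,
  c_1 = (7·3 - (2)²) + (7·6 - (-2)²) + (3·6 - (0)²) = 17 + 38 + 18 = 73,
  det = 7·(3·6 - (0)²) - (2)·((2)·6 - (0)·(-2)) + (-2)·((2)·(0) - 3·(-2)) = 7·(18) - (2)·(12) + (-2)·(6) = 90.
  So p(λ) = λ³ - 16λ² + 73λ - 90.
Step 2 — look for an integer root (rational root theorem: any rational root is an integer divisor of 90). Testing λ = 2:
  p(2) = 8 - 64 + 146 - 90 = 0  ✓
  Dividing out (λ - 2): p(λ) = (λ - 2)(λ² - 14λ + 45).
Step 3 — remaining eigenvalues from the quadratic λ² - 14λ + 45 = 0:
  Δ = 14² - 4·45 = 196 - 180 = 16,  λ = (14 ± √16)/2 = (14 ± 4)/2 = 9 or 5.
  Sorted: λ_1 = 9,  λ_2 = 5,  λ_3 = 2  (check: sum = 16 = tr ✓).

Step 4 — unit eigenvector for λ_1 = 9: v spans the null space of (Sigma - λ_1 I), whose rows are
  r_1 = (-2, 2, -2),  r_2 = (2, -6, 0),  r_3 = (-2, 0, -3).
  v is orthogonal to every row, so take v ∝ r_1 × r_2 = ((2)·(0) - (-2)·(-6), (-2)·(2) - (-2)·(0), (-2)·(-6) - (2)·(2)) = (-12, -4, 8).
  Rescale (divide by 4; multiply by -1 so the first nonzero entry is positive): u = (3, 1, -2).
  ||u|| = √((3)² + (1)² + (-2)²) = √(14) ≈ 3.7417,  v_1 = u/||u|| ≈ (0.8018, 0.2673, -0.5345) (||v_1|| = 1).

λ_1 = 9,  λ_2 = 5,  λ_3 = 2;  v_1 ≈ (0.8018, 0.2673, -0.5345)


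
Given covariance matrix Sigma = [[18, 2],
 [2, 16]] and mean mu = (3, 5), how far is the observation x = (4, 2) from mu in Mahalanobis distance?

Step 1 — centre the observation: (x - mu) = (1, -3).

Step 2 — invert Sigma. det(Sigma) = 18·16 - (2)² = 284.
  Sigma^{-1} = (1/det) · [[d, -b], [-b, a]] = [[0.0563, -0.007],
 [-0.007, 0.0634]].

Step 3 — form the quadratic (x - mu)^T · Sigma^{-1} · (x - mu):
  Sigma^{-1} · (x - mu) = (0.0775, -0.1972).
  (x - mu)^T · [Sigma^{-1} · (x - mu)] = (1)·(0.0775) + (-3)·(-0.1972) = 0.669.

Step 4 — take square root: d = √(0.669) ≈ 0.8179.

d(x, mu) = √(0.669) ≈ 0.8179


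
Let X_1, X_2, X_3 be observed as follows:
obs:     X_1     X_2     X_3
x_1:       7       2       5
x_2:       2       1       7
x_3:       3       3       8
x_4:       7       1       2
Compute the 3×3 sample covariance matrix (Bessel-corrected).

Step 1 — column means:
  mean(X_1) = (7 + 2 + 3 + 7) / 4 = 19/4 = 4.75
  mean(X_2) = (2 + 1 + 3 + 1) / 4 = 7/4 = 1.75
  mean(X_3) = (5 + 7 + 8 + 2) / 4 = 22/4 = 5.5

Step 2 — sample covariance S[i,j] = (1/(n-1)) · Σ_k (x_{k,i} - mean_i) · (x_{k,j} - mean_j), with n-1 = 3.
  S[X_1,X_1] = ((2.25)·(2.25) + (-2.75)·(-2.75) + (-1.75)·(-1.75) + (2.25)·(2.25)) / 3 = 20.75/3 = 6.9167
  S[X_1,X_2] = ((2.25)·(0.25) + (-2.75)·(-0.75) + (-1.75)·(1.25) + (2.25)·(-0.75)) / 3 = -1.25/3 = -0.4167
  S[X_1,X_3] = ((2.25)·(-0.5) + (-2.75)·(1.5) + (-1.75)·(2.5) + (2.25)·(-3.5)) / 3 = -17.5/3 = -5.8333
  S[X_2,X_2] = ((0.25)·(0.25) + (-0.75)·(-0.75) + (1.25)·(1.25) + (-0.75)·(-0.75)) / 3 = 2.75/3 = 0.9167
  S[X_2,X_3] = ((0.25)·(-0.5) + (-0.75)·(1.5) + (1.25)·(2.5) + (-0.75)·(-3.5)) / 3 = 4.5/3 = 1.5
  S[X_3,X_3] = ((-0.5)·(-0.5) + (1.5)·(1.5) + (2.5)·(2.5) + (-3.5)·(-3.5)) / 3 = 21/3 = 7

S is symmetric (S[j,i] = S[i,j]). Assembling:

S = [[6.9167, -0.4167, -5.8333],
 [-0.4167, 0.9167, 1.5],
 [-5.8333, 1.5, 7]]


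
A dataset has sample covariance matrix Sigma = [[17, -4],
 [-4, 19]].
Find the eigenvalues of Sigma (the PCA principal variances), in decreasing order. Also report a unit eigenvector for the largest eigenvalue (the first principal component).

Step 1 — characteristic polynomial of 2×2 Sigma:
  det(Sigma - λI) = λ² - trace · λ + det = 0.
  trace = 17 + 19 = 36, det = 17·19 - (-4)² = 307.
Step 2 — discriminant:
  Δ = trace² - 4·det = 1296 - 1228 = 68.
Step 3 — eigenvalues:
  λ = (trace ± √Δ)/2 = (36 ± 8.2462)/2,
  λ_1 = 22.1231,  λ_2 = 13.8769.

Step 4 — unit eigenvector for λ_1: solve (Sigma - λ_1 I)v = 0. First row:
  (17 - 22.1231)·v_x + (-4)·v_y = 0, i.e. (-5.1231)·v_x + (-4)·v_y = 0,
  so v ∝ (b, λ_1 - a) = (-4, 5.1231); multiply by -1 so the first entry is positive: u = (4, -5.1231).
  ||u|| = √((4)² + (-5.1231)²) = √(42.2462) ≈ 6.4997,
  v_1 = u/||u|| ≈ (0.6154, -0.7882) (||v_1|| = 1).

λ_1 = 22.1231,  λ_2 = 13.8769;  v_1 ≈ (0.6154, -0.7882)


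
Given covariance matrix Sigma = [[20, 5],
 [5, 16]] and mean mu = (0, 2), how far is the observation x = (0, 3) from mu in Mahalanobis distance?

Step 1 — centre the observation: (x - mu) = (0, 1).

Step 2 — invert Sigma. det(Sigma) = 20·16 - (5)² = 295.
  Sigma^{-1} = (1/det) · [[d, -b], [-b, a]] = [[0.0542, -0.0169],
 [-0.0169, 0.0678]].

Step 3 — form the quadratic (x - mu)^T · Sigma^{-1} · (x - mu):
  Sigma^{-1} · (x - mu) = (-0.0169, 0.0678).
  (x - mu)^T · [Sigma^{-1} · (x - mu)] = (0)·(-0.0169) + (1)·(0.0678) = 0.0678.

Step 4 — take square root: d = √(0.0678) ≈ 0.2604.

d(x, mu) = √(0.0678) ≈ 0.2604


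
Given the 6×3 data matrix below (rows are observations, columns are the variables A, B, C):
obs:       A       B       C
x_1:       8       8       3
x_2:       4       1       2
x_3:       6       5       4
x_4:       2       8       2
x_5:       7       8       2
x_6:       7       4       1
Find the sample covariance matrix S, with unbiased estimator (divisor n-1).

Step 1 — column means:
  mean(A) = (8 + 4 + 6 + 2 + 7 + 7) / 6 = 34/6 = 5.6667
  mean(B) = (8 + 1 + 5 + 8 + 8 + 4) / 6 = 34/6 = 5.6667
  mean(C) = (3 + 2 + 4 + 2 + 2 + 1) / 6 = 14/6 = 2.3333

Step 2 — sample covariance S[i,j] = (1/(n-1)) · Σ_k (x_{k,i} - mean_i) · (x_{k,j} - mean_j), with n-1 = 5.
  S[A,A] = ((2.3333)·(2.3333) + (-1.6667)·(-1.6667) + (0.3333)·(0.3333) + (-3.6667)·(-3.6667) + (1.3333)·(1.3333) + (1.3333)·(1.3333)) / 5 = 25.3333/5 = 5.0667
  S[A,B] = ((2.3333)·(2.3333) + (-1.6667)·(-4.6667) + (0.3333)·(-0.6667) + (-3.6667)·(2.3333) + (1.3333)·(2.3333) + (1.3333)·(-1.6667)) / 5 = 5.3333/5 = 1.0667
  S[A,C] = ((2.3333)·(0.6667) + (-1.6667)·(-0.3333) + (0.3333)·(1.6667) + (-3.6667)·(-0.3333) + (1.3333)·(-0.3333) + (1.3333)·(-1.3333)) / 5 = 1.6667/5 = 0.3333
  S[B,B] = ((2.3333)·(2.3333) + (-4.6667)·(-4.6667) + (-0.6667)·(-0.6667) + (2.3333)·(2.3333) + (2.3333)·(2.3333) + (-1.6667)·(-1.6667)) / 5 = 41.3333/5 = 8.2667
  S[B,C] = ((2.3333)·(0.6667) + (-4.6667)·(-0.3333) + (-0.6667)·(1.6667) + (2.3333)·(-0.3333) + (2.3333)·(-0.3333) + (-1.6667)·(-1.3333)) / 5 = 2.6667/5 = 0.5333
  S[C,C] = ((0.6667)·(0.6667) + (-0.3333)·(-0.3333) + (1.6667)·(1.6667) + (-0.3333)·(-0.3333) + (-0.3333)·(-0.3333) + (-1.3333)·(-1.3333)) / 5 = 5.3333/5 = 1.0667

S is symmetric (S[j,i] = S[i,j]). Assembling:

S = [[5.0667, 1.0667, 0.3333],
 [1.0667, 8.2667, 0.5333],
 [0.3333, 0.5333, 1.0667]]


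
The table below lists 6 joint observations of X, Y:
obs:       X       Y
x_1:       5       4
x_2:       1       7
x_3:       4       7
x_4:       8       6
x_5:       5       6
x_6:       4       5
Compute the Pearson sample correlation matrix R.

Step 1 — column means:
  mean(X) = (5 + 1 + 4 + 8 + 5 + 4) / 6 = 27/6 = 4.5
  mean(Y) = (4 + 7 + 7 + 6 + 6 + 5) / 6 = 35/6 = 5.8333

Step 2 — sample variances and covariances s[i,j] = (1/(n-1)) · Σ_k (x_{k,i} - mean_i) · (x_{k,j} - mean_j), with n-1 = 5:
  s[X,X] = ((0.5)·(0.5) + (-3.5)·(-3.5) + (-0.5)·(-0.5) + (3.5)·(3.5) + (0.5)·(0.5) + (-0.5)·(-0.5)) / 5 = 25.5/5 = 5.1
  s[X,Y] = ((0.5)·(-1.8333) + (-3.5)·(1.1667) + (-0.5)·(1.1667) + (3.5)·(0.1667) + (0.5)·(0.1667) + (-0.5)·(-0.8333)) / 5 = -4.5/5 = -0.9
  s[Y,Y] = ((-1.8333)·(-1.8333) + (1.1667)·(1.1667) + (1.1667)·(1.1667) + (0.1667)·(0.1667) + (0.1667)·(0.1667) + (-0.8333)·(-0.8333)) / 5 = 6.8333/5 = 1.3667
  Sample standard deviations s_i = √(s[i,i]):
  s(X) = √(5.1) = 2.2583
  s(Y) = √(1.3667) = 1.169

Step 3 — r_{ij} = s_{ij} / (s_i · s_j):
  r[X,X] = 1 (diagonal).
  r[X,Y] = -0.9 / (2.2583 · 1.169) = -0.9 / 2.6401 = -0.3409
  r[Y,Y] = 1 (diagonal).

R is symmetric with unit diagonal. Assembling:

R = [[1, -0.3409],
 [-0.3409, 1]]


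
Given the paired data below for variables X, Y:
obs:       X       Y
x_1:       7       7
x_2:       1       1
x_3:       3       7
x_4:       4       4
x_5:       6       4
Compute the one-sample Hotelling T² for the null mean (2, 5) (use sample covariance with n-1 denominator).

Step 1 — sample mean vector:
  mean(X) = (7 + 1 + 3 + 4 + 6) / 5 = 21/5 = 4.2
  mean(Y) = (7 + 1 + 7 + 4 + 4) / 5 = 23/5 = 4.6
  x̄ = (4.2, 4.6),  deviation x̄ - mu_0 = (4.2, 4.6) - (2, 5) = (2.2, -0.4).

Step 2 — sample covariance matrix, S[i,j] = (1/(n-1)) · Σ_k (x_{k,i} - mean_i) · (x_{k,j} - mean_j), divisor n-1 = 4:
  S[X,X] = ((2.8)·(2.8) + (-3.2)·(-3.2) + (-1.2)·(-1.2) + (-0.2)·(-0.2) + (1.8)·(1.8)) / 4 = 22.8/4 = 5.7
  S[X,Y] = ((2.8)·(2.4) + (-3.2)·(-3.6) + (-1.2)·(2.4) + (-0.2)·(-0.6) + (1.8)·(-0.6)) / 4 = 14.4/4 = 3.6
  S[Y,Y] = ((2.4)·(2.4) + (-3.6)·(-3.6) + (2.4)·(2.4) + (-0.6)·(-0.6) + (-0.6)·(-0.6)) / 4 = 25.2/4 = 6.3
  S = [[5.7, 3.6],
 [3.6, 6.3]].

Step 3 — invert S. det(S) = 5.7·6.3 - (3.6)² = 22.95.
  S^{-1} = (1/det) · [[d, -b], [-b, a]] = [[0.2745, -0.1569],
 [-0.1569, 0.2484]].

Step 4 — quadratic form (x̄ - mu_0)^T · S^{-1} · (x̄ - mu_0):
  S^{-1} · (x̄ - mu_0) = (0.6667, -0.4444),
  (x̄ - mu_0)^T · [...] = (2.2)·(0.6667) + (-0.4)·(-0.4444) = 1.6444.

Step 5 — scale by n: T² = 5 · 1.6444 = 8.2222.

T² ≈ 8.2222


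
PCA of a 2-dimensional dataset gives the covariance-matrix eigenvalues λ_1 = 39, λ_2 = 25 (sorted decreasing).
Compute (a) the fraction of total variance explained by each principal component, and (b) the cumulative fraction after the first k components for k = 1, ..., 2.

Step 1 — total variance = trace(Sigma) = Σ λ_i = 39 + 25 = 64.

Step 2 — fraction explained by component i = λ_i / Σ λ:
  PC1: 39/64 = 0.6094
  PC2: 25/64 = 0.3906

Step 3 — cumulative fraction after k components = (λ_1 + ... + λ_k) / Σ λ:
  k = 1: 39/64 = 0.6094
  k = 2: (39 + 25)/64 = 64/64 = 1

Summary (fraction, with percent):

explained: PC1 0.6094 (60.94%), PC2 0.3906 (39.06%);  cumulative: 0.6094, 1


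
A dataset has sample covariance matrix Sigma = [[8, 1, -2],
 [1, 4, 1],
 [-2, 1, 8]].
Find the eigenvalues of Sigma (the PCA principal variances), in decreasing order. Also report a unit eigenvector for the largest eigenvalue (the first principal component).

Step 1 — characteristic polynomial p(λ) = det(λI - Sigma) = λ³ - tr·λ² + c_1·λ - det, where tr = trace, c_1 = sum of the principal 2×2 minors, det = det(Sigma):
  tr = 8 + 4 + 8 = 20,
  c_1 = (8·4 - (1)²) + (8·8 - (-2)²) + (4·8 - (1)²) = 31 + 60 + 31 = 122,
  det = 8·(4·8 - (1)²) - (1)·((1)·8 - (1)·(-2)) + (-2)·((1)·(1) - 4·(-2)) = 8·(31) - (1)·(10) + (-2)·(9) = 220.
  So p(λ) = λ³ - 20λ² + 122λ - 220.
Step 2 — look for an integer root (rational root theorem: any rational root is an integer divisor of 220). Testing λ = 10:
  p(10) = 1000 - 2000 + 1220 - 220 = 0  ✓
  Dividing out (λ - 10): p(λ) = (λ - 10)(λ² - 10λ + 22).
Step 3 — remaining eigenvalues from the quadratic λ² - 10λ + 22 = 0:
  Δ = 10² - 4·22 = 100 - 88 = 12,  λ = (10 ± √12)/2 = (10 ± 3.4641)/2 ≈ 6.7321 or 3.2679.
  Sorted: λ_1 = 10,  λ_2 = 6.7321,  λ_3 = 3.2679  (check: sum = 20 = tr ✓).

Step 4 — unit eigenvector for λ_1 = 10: v spans the null space of (Sigma - λ_1 I), whose rows are
  r_1 = (-2, 1, -2),  r_2 = (1, -6, 1),  r_3 = (-2, 1, -2).
  v is orthogonal to every row, so take v ∝ r_1 × r_2 = ((1)·(1) - (-2)·(-6), (-2)·(1) - (-2)·(1), (-2)·(-6) - (1)·(1)) = (-11, 0, 11).
  Rescale (divide by 11; multiply by -1 so the first nonzero entry is positive): u = (1, 0, -1).
  ||u|| = √((1)² + (0)² + (-1)²) = √(2) ≈ 1.4142,  v_1 = u/||u|| ≈ (0.7071, 0, -0.7071) (||v_1|| = 1).

λ_1 = 10,  λ_2 = 6.7321,  λ_3 = 3.2679;  v_1 ≈ (0.7071, 0, -0.7071)


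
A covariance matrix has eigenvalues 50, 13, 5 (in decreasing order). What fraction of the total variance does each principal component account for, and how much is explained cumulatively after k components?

Step 1 — total variance = trace(Sigma) = Σ λ_i = 50 + 13 + 5 = 68.

Step 2 — fraction explained by component i = λ_i / Σ λ:
  PC1: 50/68 = 0.7353
  PC2: 13/68 = 0.1912
  PC3: 5/68 = 0.0735

Step 3 — cumulative fraction after k components = (λ_1 + ... + λ_k) / Σ λ:
  k = 1: 50/68 = 0.7353
  k = 2: (50 + 13)/68 = 63/68 = 0.9265
  k = 3: (50 + 13 + 5)/68 = 68/68 = 1

Summary (fraction, with percent):

explained: PC1 0.7353 (73.53%), PC2 0.1912 (19.12%), PC3 0.0735 (7.35%);  cumulative: 0.7353, 0.9265, 1


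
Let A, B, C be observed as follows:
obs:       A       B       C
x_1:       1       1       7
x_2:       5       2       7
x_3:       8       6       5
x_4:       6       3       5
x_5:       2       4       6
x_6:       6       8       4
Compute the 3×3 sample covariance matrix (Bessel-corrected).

Step 1 — column means:
  mean(A) = (1 + 5 + 8 + 6 + 2 + 6) / 6 = 28/6 = 4.6667
  mean(B) = (1 + 2 + 6 + 3 + 4 + 8) / 6 = 24/6 = 4
  mean(C) = (7 + 7 + 5 + 5 + 6 + 4) / 6 = 34/6 = 5.6667

Step 2 — sample covariance S[i,j] = (1/(n-1)) · Σ_k (x_{k,i} - mean_i) · (x_{k,j} - mean_j), with n-1 = 5.
  S[A,A] = ((-3.6667)·(-3.6667) + (0.3333)·(0.3333) + (3.3333)·(3.3333) + (1.3333)·(1.3333) + (-2.6667)·(-2.6667) + (1.3333)·(1.3333)) / 5 = 35.3333/5 = 7.0667
  S[A,B] = ((-3.6667)·(-3) + (0.3333)·(-2) + (3.3333)·(2) + (1.3333)·(-1) + (-2.6667)·(0) + (1.3333)·(4)) / 5 = 21/5 = 4.2
  S[A,C] = ((-3.6667)·(1.3333) + (0.3333)·(1.3333) + (3.3333)·(-0.6667) + (1.3333)·(-0.6667) + (-2.6667)·(0.3333) + (1.3333)·(-1.6667)) / 5 = -10.6667/5 = -2.1333
  S[B,B] = ((-3)·(-3) + (-2)·(-2) + (2)·(2) + (-1)·(-1) + (0)·(0) + (4)·(4)) / 5 = 34/5 = 6.8
  S[B,C] = ((-3)·(1.3333) + (-2)·(1.3333) + (2)·(-0.6667) + (-1)·(-0.6667) + (0)·(0.3333) + (4)·(-1.6667)) / 5 = -14/5 = -2.8
  S[C,C] = ((1.3333)·(1.3333) + (1.3333)·(1.3333) + (-0.6667)·(-0.6667) + (-0.6667)·(-0.6667) + (0.3333)·(0.3333) + (-1.6667)·(-1.6667)) / 5 = 7.3333/5 = 1.4667

S is symmetric (S[j,i] = S[i,j]). Assembling:

S = [[7.0667, 4.2, -2.1333],
 [4.2, 6.8, -2.8],
 [-2.1333, -2.8, 1.4667]]


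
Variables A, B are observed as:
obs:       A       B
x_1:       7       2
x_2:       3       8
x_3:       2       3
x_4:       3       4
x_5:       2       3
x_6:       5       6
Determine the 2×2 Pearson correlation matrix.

Step 1 — column means:
  mean(A) = (7 + 3 + 2 + 3 + 2 + 5) / 6 = 22/6 = 3.6667
  mean(B) = (2 + 8 + 3 + 4 + 3 + 6) / 6 = 26/6 = 4.3333

Step 2 — sample variances and covariances s[i,j] = (1/(n-1)) · Σ_k (x_{k,i} - mean_i) · (x_{k,j} - mean_j), with n-1 = 5:
  s[A,A] = ((3.3333)·(3.3333) + (-0.6667)·(-0.6667) + (-1.6667)·(-1.6667) + (-0.6667)·(-0.6667) + (-1.6667)·(-1.6667) + (1.3333)·(1.3333)) / 5 = 19.3333/5 = 3.8667
  s[A,B] = ((3.3333)·(-2.3333) + (-0.6667)·(3.6667) + (-1.6667)·(-1.3333) + (-0.6667)·(-0.3333) + (-1.6667)·(-1.3333) + (1.3333)·(1.6667)) / 5 = -3.3333/5 = -0.6667
  s[B,B] = ((-2.3333)·(-2.3333) + (3.6667)·(3.6667) + (-1.3333)·(-1.3333) + (-0.3333)·(-0.3333) + (-1.3333)·(-1.3333) + (1.6667)·(1.6667)) / 5 = 25.3333/5 = 5.0667
  Sample standard deviations s_i = √(s[i,i]):
  s(A) = √(3.8667) = 1.9664
  s(B) = √(5.0667) = 2.2509

Step 3 — r_{ij} = s_{ij} / (s_i · s_j):
  r[A,A] = 1 (diagonal).
  r[A,B] = -0.6667 / (1.9664 · 2.2509) = -0.6667 / 4.4262 = -0.1506
  r[B,B] = 1 (diagonal).

R is symmetric with unit diagonal. Assembling:

R = [[1, -0.1506],
 [-0.1506, 1]]


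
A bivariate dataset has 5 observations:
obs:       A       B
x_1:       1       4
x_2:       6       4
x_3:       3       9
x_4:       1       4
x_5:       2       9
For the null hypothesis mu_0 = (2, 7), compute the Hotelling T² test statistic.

Step 1 — sample mean vector:
  mean(A) = (1 + 6 + 3 + 1 + 2) / 5 = 13/5 = 2.6
  mean(B) = (4 + 4 + 9 + 4 + 9) / 5 = 30/5 = 6
  x̄ = (2.6, 6),  deviation x̄ - mu_0 = (2.6, 6) - (2, 7) = (0.6, -1).

Step 2 — sample covariance matrix, S[i,j] = (1/(n-1)) · Σ_k (x_{k,i} - mean_i) · (x_{k,j} - mean_j), divisor n-1 = 4:
  S[A,A] = ((-1.6)·(-1.6) + (3.4)·(3.4) + (0.4)·(0.4) + (-1.6)·(-1.6) + (-0.6)·(-0.6)) / 4 = 17.2/4 = 4.3
  S[A,B] = ((-1.6)·(-2) + (3.4)·(-2) + (0.4)·(3) + (-1.6)·(-2) + (-0.6)·(3)) / 4 = -1/4 = -0.25
  S[B,B] = ((-2)·(-2) + (-2)·(-2) + (3)·(3) + (-2)·(-2) + (3)·(3)) / 4 = 30/4 = 7.5
  S = [[4.3, -0.25],
 [-0.25, 7.5]].

Step 3 — invert S. det(S) = 4.3·7.5 - (-0.25)² = 32.1875.
  S^{-1} = (1/det) · [[d, -b], [-b, a]] = [[0.233, 0.0078],
 [0.0078, 0.1336]].

Step 4 — quadratic form (x̄ - mu_0)^T · S^{-1} · (x̄ - mu_0):
  S^{-1} · (x̄ - mu_0) = (0.132, -0.1289),
  (x̄ - mu_0)^T · [...] = (0.6)·(0.132) + (-1)·(-0.1289) = 0.2082.

Step 5 — scale by n: T² = 5 · 0.2082 = 1.0408.

T² ≈ 1.0408


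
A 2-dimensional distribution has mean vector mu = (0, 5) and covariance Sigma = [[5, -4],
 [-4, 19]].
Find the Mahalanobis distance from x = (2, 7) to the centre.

Step 1 — centre the observation: (x - mu) = (2, 2).

Step 2 — invert Sigma. det(Sigma) = 5·19 - (-4)² = 79.
  Sigma^{-1} = (1/det) · [[d, -b], [-b, a]] = [[0.2405, 0.0506],
 [0.0506, 0.0633]].

Step 3 — form the quadratic (x - mu)^T · Sigma^{-1} · (x - mu):
  Sigma^{-1} · (x - mu) = (0.5823, 0.2278).
  (x - mu)^T · [Sigma^{-1} · (x - mu)] = (2)·(0.5823) + (2)·(0.2278) = 1.6203.

Step 4 — take square root: d = √(1.6203) ≈ 1.2729.

d(x, mu) = √(1.6203) ≈ 1.2729


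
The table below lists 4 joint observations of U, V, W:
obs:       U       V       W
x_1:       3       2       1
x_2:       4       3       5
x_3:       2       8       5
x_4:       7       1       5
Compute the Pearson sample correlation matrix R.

Step 1 — column means:
  mean(U) = (3 + 4 + 2 + 7) / 4 = 16/4 = 4
  mean(V) = (2 + 3 + 8 + 1) / 4 = 14/4 = 3.5
  mean(W) = (1 + 5 + 5 + 5) / 4 = 16/4 = 4

Step 2 — sample variances and covariances s[i,j] = (1/(n-1)) · Σ_k (x_{k,i} - mean_i) · (x_{k,j} - mean_j), with n-1 = 3:
  s[U,U] = ((-1)·(-1) + (0)·(0) + (-2)·(-2) + (3)·(3)) / 3 = 14/3 = 4.6667
  s[U,V] = ((-1)·(-1.5) + (0)·(-0.5) + (-2)·(4.5) + (3)·(-2.5)) / 3 = -15/3 = -5
  s[U,W] = ((-1)·(-3) + (0)·(1) + (-2)·(1) + (3)·(1)) / 3 = 4/3 = 1.3333
  s[V,V] = ((-1.5)·(-1.5) + (-0.5)·(-0.5) + (4.5)·(4.5) + (-2.5)·(-2.5)) / 3 = 29/3 = 9.6667
  s[V,W] = ((-1.5)·(-3) + (-0.5)·(1) + (4.5)·(1) + (-2.5)·(1)) / 3 = 6/3 = 2
  s[W,W] = ((-3)·(-3) + (1)·(1) + (1)·(1) + (1)·(1)) / 3 = 12/3 = 4
  Sample standard deviations s_i = √(s[i,i]):
  s(U) = √(4.6667) = 2.1602
  s(V) = √(9.6667) = 3.1091
  s(W) = √(4) = 2

Step 3 — r_{ij} = s_{ij} / (s_i · s_j):
  r[U,U] = 1 (diagonal).
  r[U,V] = -5 / (2.1602 · 3.1091) = -5 / 6.7165 = -0.7444
  r[U,W] = 1.3333 / (2.1602 · 2) = 1.3333 / 4.3205 = 0.3086
  r[V,V] = 1 (diagonal).
  r[V,W] = 2 / (3.1091 · 2) = 2 / 6.2183 = 0.3216
  r[W,W] = 1 (diagonal).

R is symmetric with unit diagonal. Assembling:

R = [[1, -0.7444, 0.3086],
 [-0.7444, 1, 0.3216],
 [0.3086, 0.3216, 1]]


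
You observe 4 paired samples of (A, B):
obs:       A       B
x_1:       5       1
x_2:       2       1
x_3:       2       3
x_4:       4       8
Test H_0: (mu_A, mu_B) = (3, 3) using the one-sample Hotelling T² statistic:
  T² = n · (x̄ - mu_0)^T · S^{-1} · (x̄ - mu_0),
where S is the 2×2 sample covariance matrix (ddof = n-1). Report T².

Step 1 — sample mean vector:
  mean(A) = (5 + 2 + 2 + 4) / 4 = 13/4 = 3.25
  mean(B) = (1 + 1 + 3 + 8) / 4 = 13/4 = 3.25
  x̄ = (3.25, 3.25),  deviation x̄ - mu_0 = (3.25, 3.25) - (3, 3) = (0.25, 0.25).

Step 2 — sample covariance matrix, S[i,j] = (1/(n-1)) · Σ_k (x_{k,i} - mean_i) · (x_{k,j} - mean_j), divisor n-1 = 3:
  S[A,A] = ((1.75)·(1.75) + (-1.25)·(-1.25) + (-1.25)·(-1.25) + (0.75)·(0.75)) / 3 = 6.75/3 = 2.25
  S[A,B] = ((1.75)·(-2.25) + (-1.25)·(-2.25) + (-1.25)·(-0.25) + (0.75)·(4.75)) / 3 = 2.75/3 = 0.9167
  S[B,B] = ((-2.25)·(-2.25) + (-2.25)·(-2.25) + (-0.25)·(-0.25) + (4.75)·(4.75)) / 3 = 32.75/3 = 10.9167
  S = [[2.25, 0.9167],
 [0.9167, 10.9167]].

Step 3 — invert S. det(S) = 2.25·10.9167 - (0.9167)² = 23.7222.
  S^{-1} = (1/det) · [[d, -b], [-b, a]] = [[0.4602, -0.0386],
 [-0.0386, 0.0948]].

Step 4 — quadratic form (x̄ - mu_0)^T · S^{-1} · (x̄ - mu_0):
  S^{-1} · (x̄ - mu_0) = (0.1054, 0.0141),
  (x̄ - mu_0)^T · [...] = (0.25)·(0.1054) + (0.25)·(0.0141) = 0.0299.

Step 5 — scale by n: T² = 4 · 0.0299 = 0.1194.

T² ≈ 0.1194


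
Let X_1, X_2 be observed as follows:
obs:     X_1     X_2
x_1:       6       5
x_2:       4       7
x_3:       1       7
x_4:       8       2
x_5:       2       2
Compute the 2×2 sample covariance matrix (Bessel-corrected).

Step 1 — column means:
  mean(X_1) = (6 + 4 + 1 + 8 + 2) / 5 = 21/5 = 4.2
  mean(X_2) = (5 + 7 + 7 + 2 + 2) / 5 = 23/5 = 4.6

Step 2 — sample covariance S[i,j] = (1/(n-1)) · Σ_k (x_{k,i} - mean_i) · (x_{k,j} - mean_j), with n-1 = 4.
  S[X_1,X_1] = ((1.8)·(1.8) + (-0.2)·(-0.2) + (-3.2)·(-3.2) + (3.8)·(3.8) + (-2.2)·(-2.2)) / 4 = 32.8/4 = 8.2
  S[X_1,X_2] = ((1.8)·(0.4) + (-0.2)·(2.4) + (-3.2)·(2.4) + (3.8)·(-2.6) + (-2.2)·(-2.6)) / 4 = -11.6/4 = -2.9
  S[X_2,X_2] = ((0.4)·(0.4) + (2.4)·(2.4) + (2.4)·(2.4) + (-2.6)·(-2.6) + (-2.6)·(-2.6)) / 4 = 25.2/4 = 6.3

S is symmetric (S[j,i] = S[i,j]). Assembling:

S = [[8.2, -2.9],
 [-2.9, 6.3]]


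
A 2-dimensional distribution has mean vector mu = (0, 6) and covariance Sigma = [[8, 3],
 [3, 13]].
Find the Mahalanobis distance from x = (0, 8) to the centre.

Step 1 — centre the observation: (x - mu) = (0, 2).

Step 2 — invert Sigma. det(Sigma) = 8·13 - (3)² = 95.
  Sigma^{-1} = (1/det) · [[d, -b], [-b, a]] = [[0.1368, -0.0316],
 [-0.0316, 0.0842]].

Step 3 — form the quadratic (x - mu)^T · Sigma^{-1} · (x - mu):
  Sigma^{-1} · (x - mu) = (-0.0632, 0.1684).
  (x - mu)^T · [Sigma^{-1} · (x - mu)] = (0)·(-0.0632) + (2)·(0.1684) = 0.3368.

Step 4 — take square root: d = √(0.3368) ≈ 0.5804.

d(x, mu) = √(0.3368) ≈ 0.5804


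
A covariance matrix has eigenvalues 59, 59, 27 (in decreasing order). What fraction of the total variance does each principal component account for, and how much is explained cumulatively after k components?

Step 1 — total variance = trace(Sigma) = Σ λ_i = 59 + 59 + 27 = 145.

Step 2 — fraction explained by component i = λ_i / Σ λ:
  PC1: 59/145 = 0.4069
  PC2: 59/145 = 0.4069
  PC3: 27/145 = 0.1862

Step 3 — cumulative fraction after k components = (λ_1 + ... + λ_k) / Σ λ:
  k = 1: 59/145 = 0.4069
  k = 2: (59 + 59)/145 = 118/145 = 0.8138
  k = 3: (59 + 59 + 27)/145 = 145/145 = 1

Summary (fraction, with percent):

explained: PC1 0.4069 (40.69%), PC2 0.4069 (40.69%), PC3 0.1862 (18.62%);  cumulative: 0.4069, 0.8138, 1


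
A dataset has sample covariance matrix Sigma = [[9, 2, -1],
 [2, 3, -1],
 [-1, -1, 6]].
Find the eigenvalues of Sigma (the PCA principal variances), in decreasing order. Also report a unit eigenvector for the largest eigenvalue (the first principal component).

Step 1 — characteristic polynomial p(λ) = det(λI - Sigma) = λ³ - tr·λ² + c_1·λ - det, where tr = trace, c_1 = sum of the principal 2×2 minors, det = det(Sigma):
  tr = 9 + 3 + 6 = 18,
  c_1 = (9·3 - (2)²) + (9·6 - (-1)²) + (3·6 - (-1)²) = 23 + 53 + 17 = 93,
  det = 9·(3·6 - (-1)²) - (2)·((2)·6 - (-1)·(-1)) + (-1)·((2)·(-1) - 3·(-1)) = 9·(17) - (2)·(11) + (-1)·(1) = 130.
  So p(λ) = λ³ - 18λ² + 93λ - 130.
Step 2 — look for an integer root (rational root theorem: any rational root is an integer divisor of 130). Testing λ = 10:
  p(10) = 1000 - 1800 + 930 - 130 = 0  ✓
  Dividing out (λ - 10): p(λ) = (λ - 10)(λ² - 8λ + 13).
Step 3 — remaining eigenvalues from the quadratic λ² - 8λ + 13 = 0:
  Δ = 8² - 4·13 = 64 - 52 = 12,  λ = (8 ± √12)/2 = (8 ± 3.4641)/2 ≈ 5.7321 or 2.2679.
  Sorted: λ_1 = 10,  λ_2 = 5.7321,  λ_3 = 2.2679  (check: sum = 18 = tr ✓).

Step 4 — unit eigenvector for λ_1 = 10: v spans the null space of (Sigma - λ_1 I), whose rows are
  r_1 = (-1, 2, -1),  r_2 = (2, -7, -1),  r_3 = (-1, -1, -4).
  v is orthogonal to every row, so take v ∝ r_1 × r_2 = ((2)·(-1) - (-1)·(-7), (-1)·(2) - (-1)·(-1), (-1)·(-7) - (2)·(2)) = (-9, -3, 3).
  Rescale (divide by 3; multiply by -1 so the first nonzero entry is positive): u = (3, 1, -1).
  ||u|| = √((3)² + (1)² + (-1)²) = √(11) ≈ 3.3166,  v_1 = u/||u|| ≈ (0.9045, 0.3015, -0.3015) (||v_1|| = 1).

λ_1 = 10,  λ_2 = 5.7321,  λ_3 = 2.2679;  v_1 ≈ (0.9045, 0.3015, -0.3015)


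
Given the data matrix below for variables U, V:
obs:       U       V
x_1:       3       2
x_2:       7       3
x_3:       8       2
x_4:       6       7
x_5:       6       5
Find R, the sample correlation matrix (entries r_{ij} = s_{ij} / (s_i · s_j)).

Step 1 — column means:
  mean(U) = (3 + 7 + 8 + 6 + 6) / 5 = 30/5 = 6
  mean(V) = (2 + 3 + 2 + 7 + 5) / 5 = 19/5 = 3.8

Step 2 — sample variances and covariances s[i,j] = (1/(n-1)) · Σ_k (x_{k,i} - mean_i) · (x_{k,j} - mean_j), with n-1 = 4:
  s[U,U] = ((-3)·(-3) + (1)·(1) + (2)·(2) + (0)·(0) + (0)·(0)) / 4 = 14/4 = 3.5
  s[U,V] = ((-3)·(-1.8) + (1)·(-0.8) + (2)·(-1.8) + (0)·(3.2) + (0)·(1.2)) / 4 = 1/4 = 0.25
  s[V,V] = ((-1.8)·(-1.8) + (-0.8)·(-0.8) + (-1.8)·(-1.8) + (3.2)·(3.2) + (1.2)·(1.2)) / 4 = 18.8/4 = 4.7
  Sample standard deviations s_i = √(s[i,i]):
  s(U) = √(3.5) = 1.8708
  s(V) = √(4.7) = 2.1679

Step 3 — r_{ij} = s_{ij} / (s_i · s_j):
  r[U,U] = 1 (diagonal).
  r[U,V] = 0.25 / (1.8708 · 2.1679) = 0.25 / 4.0559 = 0.0616
  r[V,V] = 1 (diagonal).

R is symmetric with unit diagonal. Assembling:

R = [[1, 0.0616],
 [0.0616, 1]]


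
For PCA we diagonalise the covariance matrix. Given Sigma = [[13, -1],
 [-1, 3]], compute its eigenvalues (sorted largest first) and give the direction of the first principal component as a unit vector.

Step 1 — characteristic polynomial of 2×2 Sigma:
  det(Sigma - λI) = λ² - trace · λ + det = 0.
  trace = 13 + 3 = 16, det = 13·3 - (-1)² = 38.
Step 2 — discriminant:
  Δ = trace² - 4·det = 256 - 152 = 104.
Step 3 — eigenvalues:
  λ = (trace ± √Δ)/2 = (16 ± 10.198)/2,
  λ_1 = 13.099,  λ_2 = 2.901.

Step 4 — unit eigenvector for λ_1: solve (Sigma - λ_1 I)v = 0. First row:
  (13 - 13.099)·v_x + (-1)·v_y = 0, i.e. (-0.099)·v_x + (-1)·v_y = 0,
  so v ∝ (b, λ_1 - a) = (-1, 0.099); multiply by -1 so the first entry is positive: u = (1, -0.099).
  ||u|| = √((1)² + (-0.099)²) = √(1.0098) ≈ 1.0049,
  v_1 = u/||u|| ≈ (0.9951, -0.0985) (||v_1|| = 1).

λ_1 = 13.099,  λ_2 = 2.901;  v_1 ≈ (0.9951, -0.0985)
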